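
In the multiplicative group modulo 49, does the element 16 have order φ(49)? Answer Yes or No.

φ(49) = φ(7^2) = 7·(7−1) = 42 = 2 · 3 · 7.
An element g generates (Z/49Z)^× iff g^(42/q) ≢ 1 (mod 49) for each prime q ∈ {2, 3, 7}.
16^21 ≡ 1 (mod 49)  [q = 2: ≡ 1 ✗]
16^14 ≡ 18 (mod 49)  [q = 3: ≢ 1 ✓]
16^6 ≡ 8 (mod 49)  [q = 7: ≢ 1 ✓]
Since 16^21 ≡ 1, the order of 16 divides 21 < 42, so 16 is not a primitive root.

No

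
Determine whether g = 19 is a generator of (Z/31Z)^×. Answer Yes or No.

No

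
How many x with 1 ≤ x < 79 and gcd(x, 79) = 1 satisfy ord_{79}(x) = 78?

24

φ(79) = 79 − 1 = 78 = 2 · 3 · 13.
In a cyclic group of order 78, there are φ(d) elements of order d for each divisor d of 78, and zero for non-divisors.
78 = 2 · 3 · 13 divides 78, and φ(78) = 24.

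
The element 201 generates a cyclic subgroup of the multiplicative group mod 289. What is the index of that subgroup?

1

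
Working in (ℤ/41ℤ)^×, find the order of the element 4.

10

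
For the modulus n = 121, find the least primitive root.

φ(121) = φ(11^2) = 11·(11−1) = 110 = 2 · 5 · 11.
g is a primitive root iff g^(110/q) ≢ 1 (mod 121) for each prime q ∈ {2, 5, 11}.
g = 2: 2^55 ≡ 120; 2^22 ≡ 81; 2^10 ≡ 56 — none is 1, so 2 is a primitive root.
Hence the least primitive root of 121 is 2.

2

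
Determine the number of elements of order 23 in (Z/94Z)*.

22

φ(94) = φ(2)·φ(47) = 1·46 = 46 = 2 · 23.
Since (Z/94Z)^× is cyclic of order 46, the number of elements of order d is φ(d) when d | 46 and 0 otherwise.
23 | 46, and φ(23) = 23 − 1 = 22.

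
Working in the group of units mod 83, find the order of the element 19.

82

ord(19) | φ(83) = 83 − 1 = 82 = 2 · 41.
Divisors of 82: 1, 2, 41, 82.
Check 19^d mod 83 for each divisor in increasing order:
19^1 ≡ 19
19^2 ≡ 29
19^41 ≡ 82
19^82 ≡ 1
So ord_83(19) = 82.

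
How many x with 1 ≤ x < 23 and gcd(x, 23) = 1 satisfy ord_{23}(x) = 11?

10

φ(23) = 23 − 1 = 22 = 2 · 11.
Since (Z/23Z)^× is cyclic of order 22, the number of elements of order d is φ(d) when d | 22 and 0 otherwise.
11 | 22, and φ(11) = 11 − 1 = 10.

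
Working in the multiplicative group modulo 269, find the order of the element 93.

ord(93) | φ(269) = 269 − 1 = 268 = 2^2 · 67.
Divisors of 268: 1, 2, 4, 67, 134, 268.
Compute 93^d (mod 269) for the divisors d until we hit 1:
93^1 ≡ 93
93^2 ≡ 41
93^4 ≡ 67
93^67 ≡ 1
Hence ord(93) = 67.

67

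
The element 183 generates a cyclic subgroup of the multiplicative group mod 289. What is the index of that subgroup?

The order of 183 must divide φ(289) = φ(17^2) = 17·(17−1) = 272 = 2^4 · 17.
Divisors of 272: 1, 2, 4, 8, 16, 17, 34, 68, 136, 272.
Evaluate successive powers at the divisors of 272:
183^1 ≡ 183 (mod 289)
183^2 ≡ 254 (mod 289)
183^4 ≡ 69 (mod 289)
183^8 ≡ 137 (mod 289)
183^16 ≡ 273 (mod 289)
183^17 ≡ 251 (mod 289)
183^34 ≡ 288 (mod 289)
183^68 ≡ 1 (mod 289) ✓
Thus |⟨183⟩| = ord(183) = 68.
Index = |(Z/289Z)^×| / |⟨183⟩| = 272 / 68 = 4.

4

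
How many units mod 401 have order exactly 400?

160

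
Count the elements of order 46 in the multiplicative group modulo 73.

0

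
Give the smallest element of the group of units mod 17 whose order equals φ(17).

φ(17) = 17 − 1 = 16 = 2^4.
Test candidates g = 2, 3, … against the prime factors q ∈ {2} of φ(17): g is a generator iff g^(16/q) ≢ 1 for every such q.
g = 2: 2^8 ≡ 1 — hits 1, so not a primitive root.
g = 3: 3^8 ≡ 16 — none is 1, so 3 is a primitive root.
The smallest primitive root modulo 17 is 3.

3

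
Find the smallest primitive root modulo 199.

3

φ(199) = 199 − 1 = 198 = 2 · 3^2 · 11.
g is a primitive root iff g^(198/q) ≢ 1 (mod 199) for each prime q ∈ {2, 3, 11}.
g = 2: 2^99 ≡ 1 — hits 1, so not a primitive root.
g = 3: 3^99 ≡ 198; 3^66 ≡ 106; 3^18 ≡ 125 — none is 1, so 3 is a primitive root.
Hence the least primitive root of 199 is 3.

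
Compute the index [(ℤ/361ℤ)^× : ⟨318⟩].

1

By Lagrange's theorem, ord_361(318) divides φ(361) = φ(19^2) = 19·(19−1) = 342 = 2 · 3^2 · 19.
Divisors of 342: 1, 2, 3, 6, 9, 18, 19, 38, 57, 114, 171, 342.
Test each divisor d:
318^1 ≡ 318
318^2 ≡ 44
318^3 ≡ 274
318^6 ≡ 349
318^9 ≡ 322
318^18 ≡ 77
318^19 ≡ 299
318^38 ≡ 234
318^57 ≡ 293
318^114 ≡ 292
318^171 ≡ 360
318^342 ≡ 1
The order of 318 is 342, so the subgroup it generates has 342 elements.
[(Z/361Z)^× : ⟨318⟩] = 342/342 = 1.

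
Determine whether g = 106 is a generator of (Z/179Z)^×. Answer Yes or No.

φ(179) = 179 − 1 = 178 = 2 · 89.
Test 106^(178/q) mod 179 for each prime factor q of 178:
106^89 ≡ 1 (mod 179)  [q = 2: ≡ 1 ✗]
106^2 ≡ 138 (mod 179)  [q = 89: ≢ 1 ✓]
Since 106^89 ≡ 1, the order of 106 divides 89 < 178, so 106 is not a primitive root.

No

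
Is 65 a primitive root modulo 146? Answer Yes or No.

No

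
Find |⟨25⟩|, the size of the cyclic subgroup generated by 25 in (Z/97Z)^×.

48

Since 25 ∈ (Z/97Z)^×, its order divides φ(97) = 97 − 1 = 96 = 2^5 · 3.
Divisors of 96: 1, 2, 3, 4, 6, 8, 12, 16, 24, 32, 48, 96.
Evaluate successive powers at the divisors of 96:
25^1 ≡ 25 (mod 97)
25^2 ≡ 43 (mod 97)
25^3 ≡ 8 (mod 97)
25^4 ≡ 6 (mod 97)
25^6 ≡ 64 (mod 97)
25^8 ≡ 36 (mod 97)
25^12 ≡ 22 (mod 97)
25^16 ≡ 35 (mod 97)
25^24 ≡ 96 (mod 97)
25^32 ≡ 61 (mod 97)
25^48 ≡ 1 (mod 97) ✓
Hence ord(25) = 48.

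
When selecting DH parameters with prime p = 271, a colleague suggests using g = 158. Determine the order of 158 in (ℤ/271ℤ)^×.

27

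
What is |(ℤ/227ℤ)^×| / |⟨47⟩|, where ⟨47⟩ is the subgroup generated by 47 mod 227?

The order of 47 must divide φ(227) = 227 − 1 = 226 = 2 · 113.
Divisors of 226: 1, 2, 113, 226.
Evaluate successive powers at the divisors of 226:
47^1 ≡ 47
47^2 ≡ 166
47^113 ≡ 1
Thus |⟨47⟩| = ord(47) = 113.
[(Z/227Z)^× : ⟨47⟩] = 226/113 = 2.

2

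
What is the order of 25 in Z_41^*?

10

Since 25 ∈ (Z/41Z)^×, its order divides φ(41) = 41 − 1 = 40 = 2^3 · 5.
Divisors of 40: 1, 2, 4, 5, 8, 10, 20, 40.
Test each divisor d:
25^1 ≡ 25 (mod 41)
25^2 ≡ 10 (mod 41)
25^4 ≡ 18 (mod 41)
25^5 ≡ 40 (mod 41)
25^8 ≡ 37 (mod 41)
25^10 ≡ 1 (mod 41) ✓
Hence ord(25) = 10.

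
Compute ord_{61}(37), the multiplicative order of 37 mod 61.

20

Since 37 ∈ (Z/61Z)^×, its order divides φ(61) = 61 − 1 = 60 = 2^2 · 3 · 5.
Divisors of 60: 1, 2, 3, 4, 5, 6, 10, 12, 15, 20, 30, 60.
Test each divisor d:
37^1 ≡ 37
37^2 ≡ 27
37^3 ≡ 23
37^4 ≡ 58
37^5 ≡ 11
37^6 ≡ 41
37^10 ≡ 60
37^12 ≡ 34
37^15 ≡ 50
37^20 ≡ 1
Therefore the multiplicative order of 37 modulo 61 is 20.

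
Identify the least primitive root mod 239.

7

φ(239) = 239 − 1 = 238 = 2 · 7 · 17.
g is a primitive root iff g^(238/q) ≢ 1 (mod 239) for each prime q ∈ {2, 7, 17}.
g = 2: 2^119 ≡ 1 — hits 1, so not a primitive root.
g = 3: 3^119 ≡ 1 — hits 1, so not a primitive root.
g = 4: 4^119 ≡ 1 — hits 1, so not a primitive root.
g = 5: 5^119 ≡ 1 — hits 1, so not a primitive root.
g = 6: 6^119 ≡ 1 — hits 1, so not a primitive root.
g = 7: 7^119 ≡ 238; 7^34 ≡ 24; 7^14 ≡ 211 — none is 1, so 7 is a primitive root.
The smallest primitive root modulo 239 is 7.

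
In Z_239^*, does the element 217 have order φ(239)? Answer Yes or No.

φ(239) = 239 − 1 = 238 = 2 · 7 · 17.
Test 217^(238/q) mod 239 for each prime factor q of 238:
217^119 ≡ 238 (mod 239)  [q = 2: ≢ 1 ✓]
217^34 ≡ 1 (mod 239)  [q = 7: ≡ 1 ✗]
217^14 ≡ 67 (mod 239)  [q = 17: ≢ 1 ✓]
Since 217^34 ≡ 1, the order of 217 divides 34 < 238, so 217 is not a primitive root.

No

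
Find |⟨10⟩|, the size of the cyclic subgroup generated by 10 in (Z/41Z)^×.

The order of 10 must divide φ(41) = 41 − 1 = 40 = 2^3 · 5.
Divisors of 40: 1, 2, 4, 5, 8, 10, 20, 40.
Test each divisor d:
10^1 ≡ 10 (mod 41)
10^2 ≡ 18 (mod 41)
10^4 ≡ 37 (mod 41)
10^5 ≡ 1 (mod 41) ✓
Therefore the multiplicative order of 10 modulo 41 is 5.

5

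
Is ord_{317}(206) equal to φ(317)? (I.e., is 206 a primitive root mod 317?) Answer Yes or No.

Yes

φ(317) = 317 − 1 = 316 = 2^2 · 79.
It suffices to check that the order of 206 is not a proper divisor of 316: compute 206^(316/q) for q ∈ {2, 79}.
206^158 ≡ 316 (mod 317)  [q = 2: ≢ 1 ✓]
206^4 ≡ 179 (mod 317)  [q = 79: ≢ 1 ✓]
Every test exponent gives a nontrivial residue, hence 206 generates the full group.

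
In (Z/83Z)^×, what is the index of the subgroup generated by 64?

2

By Lagrange's theorem, ord_83(64) divides φ(83) = 83 − 1 = 82 = 2 · 41.
Divisors of 82: 1, 2, 41, 82.
Check 64^d mod 83 for each divisor in increasing order:
64^1 ≡ 64
64^2 ≡ 29
64^41 ≡ 1
So ord_83(64) = 41, hence |⟨64⟩| = 41.
Index = |(Z/83Z)^×| / |⟨64⟩| = 82 / 41 = 2.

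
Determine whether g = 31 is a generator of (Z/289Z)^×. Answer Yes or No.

φ(289) = φ(17^2) = 17·(17−1) = 272 = 2^4 · 17.
It suffices to check that the order of 31 is not a proper divisor of 272: compute 31^(272/q) for q ∈ {2, 17}.
31^136 ≡ 288 (mod 289)  [q = 2: ≢ 1 ✓]
31^16 ≡ 86 (mod 289)  [q = 17: ≢ 1 ✓]
Every test exponent gives a nontrivial residue, hence 31 generates the full group.

Yes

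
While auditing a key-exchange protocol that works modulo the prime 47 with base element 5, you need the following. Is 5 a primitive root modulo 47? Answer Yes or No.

φ(47) = 47 − 1 = 46 = 2 · 23.
5 is a primitive root mod 47 iff 5^(φ(47)/q) ≢ 1 for every prime q | φ(47), i.e. q ∈ {2, 23}.
5^23 ≡ 46 (mod 47)  [q = 2: ≢ 1 ✓]
5^2 ≡ 25 (mod 47)  [q = 23: ≢ 1 ✓]
Every test exponent gives a nontrivial residue, hence 5 generates the full group.

Yes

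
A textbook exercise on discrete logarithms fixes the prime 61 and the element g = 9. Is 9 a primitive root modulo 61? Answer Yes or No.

No

φ(61) = 61 − 1 = 60 = 2^2 · 3 · 5.
It suffices to check that the order of 9 is not a proper divisor of 60: compute 9^(60/q) for q ∈ {2, 3, 5}.
9^30 ≡ 1 (mod 61)  [q = 2: ≡ 1 ✗]
9^20 ≡ 1 (mod 61)  [q = 3: ≡ 1 ✗]
9^12 ≡ 20 (mod 61)  [q = 5: ≢ 1 ✓]
Since 9^30 ≡ 1, the order of 9 divides 30 < 60, so 9 is not a primitive root.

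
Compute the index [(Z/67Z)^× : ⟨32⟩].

The order of 32 must divide φ(67) = 67 − 1 = 66 = 2 · 3 · 11.
Divisors of 66: 1, 2, 3, 6, 11, 22, 33, 66.
Check 32^d mod 67 for each divisor in increasing order:
32^1 ≡ 32 (mod 67)
32^2 ≡ 19 (mod 67)
32^3 ≡ 5 (mod 67)
32^6 ≡ 25 (mod 67)
32^11 ≡ 30 (mod 67)
32^22 ≡ 29 (mod 67)
32^33 ≡ 66 (mod 67)
32^66 ≡ 1 (mod 67) ✓
The order of 32 is 66, so the subgroup it generates has 66 elements.
The index is φ(67) / ord(32) = 66 / 66 = 1.

1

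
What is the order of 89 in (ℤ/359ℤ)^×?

358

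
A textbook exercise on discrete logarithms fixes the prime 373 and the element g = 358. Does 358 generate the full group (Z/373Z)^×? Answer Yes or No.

Yes

φ(373) = 373 − 1 = 372 = 2^2 · 3 · 31.
It suffices to check that the order of 358 is not a proper divisor of 372: compute 358^(372/q) for q ∈ {2, 3, 31}.
358^186 ≡ 372 (mod 373)  [q = 2: ≢ 1 ✓]
358^124 ≡ 88 (mod 373)  [q = 3: ≢ 1 ✓]
358^12 ≡ 163 (mod 373)  [q = 31: ≢ 1 ✓]
Every test exponent gives a nontrivial residue, hence 358 generates the full group.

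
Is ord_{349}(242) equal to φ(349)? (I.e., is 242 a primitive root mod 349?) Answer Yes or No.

Yes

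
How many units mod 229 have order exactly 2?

1

φ(229) = 229 − 1 = 228 = 2^2 · 3 · 19.
In a cyclic group of order 228, there are φ(d) elements of order d for each divisor d of 228, and zero for non-divisors.
2 | 228, and φ(2) = 2 − 1 = 1.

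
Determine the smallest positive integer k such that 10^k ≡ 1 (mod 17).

16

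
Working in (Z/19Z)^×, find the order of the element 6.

9

Since 6 ∈ (Z/19Z)^×, its order divides φ(19) = 19 − 1 = 18 = 2 · 3^2.
Divisors of 18: 1, 2, 3, 6, 9, 18.
Test each divisor d:
6^1 ≡ 6
6^2 ≡ 17
6^3 ≡ 7
6^6 ≡ 11
6^9 ≡ 1
The smallest such exponent is 9, so the order of 6 is 9.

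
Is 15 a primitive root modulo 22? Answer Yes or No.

No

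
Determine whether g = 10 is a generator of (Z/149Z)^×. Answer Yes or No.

φ(149) = 149 − 1 = 148 = 2^2 · 37.
An element g generates (Z/149Z)^× iff g^(148/q) ≢ 1 (mod 149) for each prime q ∈ {2, 37}.
10^74 ≡ 148 (mod 149)  [q = 2: ≢ 1 ✓]
10^4 ≡ 17 (mod 149)  [q = 37: ≢ 1 ✓]
None equal 1, so ord_149(10) = 148: 10 is a primitive root.

Yes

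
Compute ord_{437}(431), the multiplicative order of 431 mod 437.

ord(431) | φ(437) = φ(19·23) = (19−1)·(23−1) = 18·22 = 396 = 2^2 · 3^2 · 11.
Divisors of 396: 1, 2, 3, 4, 6, 9, 11, 12, 18, 22, 33, 36, 44, 66, 99, 132, 198, 396.
Test each divisor d:
431^1 ≡ 431
431^2 ≡ 36
431^3 ≡ 221
431^4 ≡ 422
431^6 ≡ 334
431^9 ≡ 398
431^11 ≡ 344
431^12 ≡ 121
431^18 ≡ 210
431^22 ≡ 346
431^33 ≡ 160
431^36 ≡ 400
431^44 ≡ 415
431^66 ≡ 254
431^99 ≡ 436
431^132 ≡ 277
431^198 ≡ 1
Therefore the multiplicative order of 431 modulo 437 is 198.

198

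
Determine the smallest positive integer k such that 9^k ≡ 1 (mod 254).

Since 9 ∈ (Z/254Z)^×, its order divides φ(254) = φ(2)·φ(127) = 1·126 = 126 = 2 · 3^2 · 7.
Divisors of 126: 1, 2, 3, 6, 7, 9, 14, 18, 21, 42, 63, 126.
Evaluate successive powers at the divisors of 126:
9^1 ≡ 9 (mod 254)
9^2 ≡ 81 (mod 254)
9^3 ≡ 221 (mod 254)
9^6 ≡ 73 (mod 254)
9^7 ≡ 149 (mod 254)
9^9 ≡ 131 (mod 254)
9^14 ≡ 103 (mod 254)
9^18 ≡ 143 (mod 254)
9^21 ≡ 107 (mod 254)
9^42 ≡ 19 (mod 254)
9^63 ≡ 1 (mod 254) ✓
Hence ord(9) = 63.

63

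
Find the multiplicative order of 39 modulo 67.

ord(39) | φ(67) = 67 − 1 = 66 = 2 · 3 · 11.
Divisors of 66: 1, 2, 3, 6, 11, 22, 33, 66.
Check 39^d mod 67 for each divisor in increasing order:
39^1 ≡ 39 (mod 67)
39^2 ≡ 47 (mod 67)
39^3 ≡ 24 (mod 67)
39^6 ≡ 40 (mod 67)
39^11 ≡ 29 (mod 67)
39^22 ≡ 37 (mod 67)
39^33 ≡ 1 (mod 67) ✓
Therefore the multiplicative order of 39 modulo 67 is 33.

33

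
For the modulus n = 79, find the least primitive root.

φ(79) = 79 − 1 = 78 = 2 · 3 · 13.
g is a primitive root iff g^(78/q) ≢ 1 (mod 79) for each prime q ∈ {2, 3, 13}.
g = 2: 2^39 ≡ 1 — hits 1, so not a primitive root.
g = 3: 3^39 ≡ 78; 3^26 ≡ 23; 3^6 ≡ 18 — none is 1, so 3 is a primitive root.
So 3 is the smallest generator of (Z/79Z)^×.

3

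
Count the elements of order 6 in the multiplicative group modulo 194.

2

φ(194) = φ(2)·φ(97) = 1·96 = 96 = 2^5 · 3.
In a cyclic group of order 96, there are φ(d) elements of order d for each divisor d of 96, and zero for non-divisors.
6 = 2 · 3 divides 96, and φ(6) = 2.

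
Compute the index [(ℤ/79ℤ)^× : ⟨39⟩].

ord(39) | φ(79) = 79 − 1 = 78 = 2 · 3 · 13.
Divisors of 78: 1, 2, 3, 6, 13, 26, 39, 78.
Test each divisor d:
39^1 ≡ 39 (mod 79)
39^2 ≡ 20 (mod 79)
39^3 ≡ 69 (mod 79)
39^6 ≡ 21 (mod 79)
39^13 ≡ 56 (mod 79)
39^26 ≡ 55 (mod 79)
39^39 ≡ 78 (mod 79)
39^78 ≡ 1 (mod 79) ✓
So ord_79(39) = 78, hence |⟨39⟩| = 78.
Index = |(Z/79Z)^×| / |⟨39⟩| = 78 / 78 = 1.

1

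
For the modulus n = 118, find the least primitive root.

11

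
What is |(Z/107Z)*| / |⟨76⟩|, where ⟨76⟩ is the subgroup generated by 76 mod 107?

2

By Lagrange's theorem, ord_107(76) divides φ(107) = 107 − 1 = 106 = 2 · 53.
Divisors of 106: 1, 2, 53, 106.
Compute 76^d (mod 107) for the divisors d until we hit 1:
76^1 ≡ 76
76^2 ≡ 105
76^53 ≡ 1
So ord_107(76) = 53, hence |⟨76⟩| = 53.
Index = |(Z/107Z)^×| / |⟨76⟩| = 106 / 53 = 2.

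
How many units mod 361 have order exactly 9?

6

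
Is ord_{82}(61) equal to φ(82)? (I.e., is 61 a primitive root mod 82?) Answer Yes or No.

No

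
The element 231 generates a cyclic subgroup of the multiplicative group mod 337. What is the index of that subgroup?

By Lagrange's theorem, ord_337(231) divides φ(337) = 337 − 1 = 336 = 2^4 · 3 · 7.
Divisors of 336: 1, 2, 3, 4, 6, 7, 8, 12, 14, 16, 21, 24, 28, 42, 48, 56, 84, 112, 168, 336.
Check 231^d mod 337 for each divisor in increasing order:
231^1 ≡ 231 (mod 337)
231^2 ≡ 115 (mod 337)
231^3 ≡ 279 (mod 337)
231^4 ≡ 82 (mod 337)
231^6 ≡ 331 (mod 337)
231^7 ≡ 299 (mod 337)
231^8 ≡ 321 (mod 337)
231^12 ≡ 36 (mod 337)
231^14 ≡ 96 (mod 337)
231^16 ≡ 256 (mod 337)
231^21 ≡ 59 (mod 337)
231^24 ≡ 285 (mod 337)
231^28 ≡ 117 (mod 337)
231^42 ≡ 111 (mod 337)
231^48 ≡ 8 (mod 337)
231^56 ≡ 209 (mod 337)
231^84 ≡ 189 (mod 337)
231^112 ≡ 208 (mod 337)
231^168 ≡ 336 (mod 337)
231^336 ≡ 1 (mod 337) ✓
So ord_337(231) = 336, hence |⟨231⟩| = 336.
[(Z/337Z)^× : ⟨231⟩] = 336/336 = 1.

1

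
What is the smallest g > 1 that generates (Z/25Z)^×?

φ(25) = φ(5^2) = 5·(5−1) = 20 = 2^2 · 5.
Test candidates g = 2, 3, … against the prime factors q ∈ {2, 5} of φ(25): g is a generator iff g^(20/q) ≢ 1 for every such q.
g = 2: 2^10 ≡ 24; 2^4 ≡ 16 — none is 1, so 2 is a primitive root.
Hence the least primitive root of 25 is 2.

2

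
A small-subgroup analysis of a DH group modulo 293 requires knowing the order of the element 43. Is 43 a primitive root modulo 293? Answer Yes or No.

φ(293) = 293 − 1 = 292 = 2^2 · 73.
An element g generates (Z/293Z)^× iff g^(292/q) ≢ 1 (mod 293) for each prime q ∈ {2, 73}.
43^146 ≡ 1 (mod 293)  [q = 2: ≡ 1 ✗]
43^4 ≡ 77 (mod 293)  [q = 73: ≢ 1 ✓]
43^146 ≡ 1 shows ord(43) | 146, strictly less than φ(293); not a primitive root.

No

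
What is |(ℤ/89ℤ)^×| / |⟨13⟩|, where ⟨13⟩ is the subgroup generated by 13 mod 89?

1

The order of 13 must divide φ(89) = 89 − 1 = 88 = 2^3 · 11.
Divisors of 88: 1, 2, 4, 8, 11, 22, 44, 88.
Compute 13^d (mod 89) for the divisors d until we hit 1:
13^1 ≡ 13 (mod 89)
13^2 ≡ 80 (mod 89)
13^4 ≡ 81 (mod 89)
13^8 ≡ 64 (mod 89)
13^11 ≡ 77 (mod 89)
13^22 ≡ 55 (mod 89)
13^44 ≡ 88 (mod 89)
13^88 ≡ 1 (mod 89) ✓
So ord_89(13) = 88, hence |⟨13⟩| = 88.
The index is φ(89) / ord(13) = 88 / 88 = 1.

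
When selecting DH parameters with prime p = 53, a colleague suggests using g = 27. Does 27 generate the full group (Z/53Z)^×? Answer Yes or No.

Yes

φ(53) = 53 − 1 = 52 = 2^2 · 13.
27 is a primitive root mod 53 iff 27^(φ(53)/q) ≢ 1 for every prime q | φ(53), i.e. q ∈ {2, 13}.
27^26 ≡ 52 (mod 53)  [q = 2: ≢ 1 ✓]
27^4 ≡ 10 (mod 53)  [q = 13: ≢ 1 ✓]
All checks pass, so 27 has order 52 and is a primitive root modulo 53.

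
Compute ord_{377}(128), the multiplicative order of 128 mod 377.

The order of 128 must divide φ(377) = φ(13·29) = (13−1)·(29−1) = 12·28 = 336 = 2^4 · 3 · 7.
Divisors of 336: 1, 2, 3, 4, 6, 7, 8, 12, 14, 16, 21, 24, 28, 42, 48, 56, 84, 112, 168, 336.
Test each divisor d:
128^1 ≡ 128
128^2 ≡ 173
128^3 ≡ 278
128^4 ≡ 146
128^6 ≡ 376
128^7 ≡ 249
128^8 ≡ 204
128^12 ≡ 1
Hence ord(128) = 12.

12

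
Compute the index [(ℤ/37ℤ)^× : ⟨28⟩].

2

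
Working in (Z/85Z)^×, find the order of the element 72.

The order of 72 must divide φ(85) = φ(5·17) = (5−1)·(17−1) = 4·16 = 64 = 2^6.
Divisors of 64: 1, 2, 4, 8, 16, 32, 64.
Evaluate successive powers at the divisors of 64:
72^1 ≡ 72 (mod 85)
72^2 ≡ 84 (mod 85)
72^4 ≡ 1 (mod 85) ✓
Hence ord(72) = 4.

4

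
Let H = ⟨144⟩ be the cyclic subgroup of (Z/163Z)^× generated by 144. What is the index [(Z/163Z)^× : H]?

2

By Lagrange's theorem, ord_163(144) divides φ(163) = 163 − 1 = 162 = 2 · 3^4.
Divisors of 162: 1, 2, 3, 6, 9, 18, 27, 54, 81, 162.
Evaluate successive powers at the divisors of 162:
144^1 ≡ 144 (mod 163)
144^2 ≡ 35 (mod 163)
144^3 ≡ 150 (mod 163)
144^6 ≡ 6 (mod 163)
144^9 ≡ 85 (mod 163)
144^18 ≡ 53 (mod 163)
144^27 ≡ 104 (mod 163)
144^54 ≡ 58 (mod 163)
144^81 ≡ 1 (mod 163) ✓
So ord_163(144) = 81, hence |⟨144⟩| = 81.
Index = |(Z/163Z)^×| / |⟨144⟩| = 162 / 81 = 2.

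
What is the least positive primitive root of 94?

5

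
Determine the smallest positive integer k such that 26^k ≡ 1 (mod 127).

63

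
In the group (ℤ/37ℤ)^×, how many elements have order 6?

φ(37) = 37 − 1 = 36 = 2^2 · 3^2.
Since (Z/37Z)^× is cyclic of order 36, the number of elements of order d is φ(d) when d | 36 and 0 otherwise.
6 = 2 · 3 divides 36, and φ(6) = 2.

2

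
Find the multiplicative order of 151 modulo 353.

Since 151 ∈ (Z/353Z)^×, its order divides φ(353) = 353 − 1 = 352 = 2^5 · 11.
Divisors of 352: 1, 2, 4, 8, 11, 16, 22, 32, 44, 88, 176, 352.
Compute 151^d (mod 353) for the divisors d until we hit 1:
151^1 ≡ 151 (mod 353)
151^2 ≡ 209 (mod 353)
151^4 ≡ 262 (mod 353)
151^8 ≡ 162 (mod 353)
151^11 ≡ 59 (mod 353)
151^16 ≡ 122 (mod 353)
151^22 ≡ 304 (mod 353)
151^32 ≡ 58 (mod 353)
151^44 ≡ 283 (mod 353)
151^88 ≡ 311 (mod 353)
151^176 ≡ 352 (mod 353)
151^352 ≡ 1 (mod 353) ✓
Hence ord(151) = 352.

352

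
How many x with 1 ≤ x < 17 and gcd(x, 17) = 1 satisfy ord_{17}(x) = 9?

φ(17) = 17 − 1 = 16 = 2^4.
In a cyclic group of order 16, there are φ(d) elements of order d for each divisor d of 16, and zero for non-divisors.
9 does not divide 16, so no element of (Z/17Z)^× has order 9.

0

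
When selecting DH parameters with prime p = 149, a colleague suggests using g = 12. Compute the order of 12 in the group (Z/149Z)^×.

148

ord(12) | φ(149) = 149 − 1 = 148 = 2^2 · 37.
Divisors of 148: 1, 2, 4, 37, 74, 148.
Compute 12^d (mod 149) for the divisors d until we hit 1:
12^1 ≡ 12 (mod 149)
12^2 ≡ 144 (mod 149)
12^4 ≡ 25 (mod 149)
12^37 ≡ 105 (mod 149)
12^74 ≡ 148 (mod 149)
12^148 ≡ 1 (mod 149) ✓
Therefore the multiplicative order of 12 modulo 149 is 148.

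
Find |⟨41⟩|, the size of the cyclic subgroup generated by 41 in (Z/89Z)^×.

Since 41 ∈ (Z/89Z)^×, its order divides φ(89) = 89 − 1 = 88 = 2^3 · 11.
Divisors of 88: 1, 2, 4, 8, 11, 22, 44, 88.
Evaluate successive powers at the divisors of 88:
41^1 ≡ 41 (mod 89)
41^2 ≡ 79 (mod 89)
41^4 ≡ 11 (mod 89)
41^8 ≡ 32 (mod 89)
41^11 ≡ 52 (mod 89)
41^22 ≡ 34 (mod 89)
41^44 ≡ 88 (mod 89)
41^88 ≡ 1 (mod 89) ✓
The smallest such exponent is 88, so the order of 41 is 88.

88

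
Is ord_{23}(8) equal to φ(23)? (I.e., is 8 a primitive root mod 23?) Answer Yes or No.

φ(23) = 23 − 1 = 22 = 2 · 11.
It suffices to check that the order of 8 is not a proper divisor of 22: compute 8^(22/q) for q ∈ {2, 11}.
8^11 ≡ 1 (mod 23)  [q = 2: ≡ 1 ✗]
8^2 ≡ 18 (mod 23)  [q = 11: ≢ 1 ✓]
Since 8^11 ≡ 1, the order of 8 divides 11 < 22, so 8 is not a primitive root.

No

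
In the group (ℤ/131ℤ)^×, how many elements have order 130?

48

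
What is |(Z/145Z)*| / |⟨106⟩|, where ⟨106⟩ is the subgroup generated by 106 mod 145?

Since 106 ∈ (Z/145Z)^×, its order divides φ(145) = φ(5·29) = (5−1)·(29−1) = 4·28 = 112 = 2^4 · 7.
Divisors of 112: 1, 2, 4, 7, 8, 14, 16, 28, 56, 112.
Evaluate successive powers at the divisors of 112:
106^1 ≡ 106 (mod 145)
106^2 ≡ 71 (mod 145)
106^4 ≡ 111 (mod 145)
106^7 ≡ 41 (mod 145)
106^8 ≡ 141 (mod 145)
106^14 ≡ 86 (mod 145)
106^16 ≡ 16 (mod 145)
106^28 ≡ 1 (mod 145) ✓
So ord_145(106) = 28, hence |⟨106⟩| = 28.
Index = |(Z/145Z)^×| / |⟨106⟩| = 112 / 28 = 4.

4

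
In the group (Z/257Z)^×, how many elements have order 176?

0

φ(257) = 257 − 1 = 256 = 2^8.
Since (Z/257Z)^× is cyclic of order 256, the number of elements of order d is φ(d) when d | 256 and 0 otherwise.
Since 176 ∤ 256, the count is 0.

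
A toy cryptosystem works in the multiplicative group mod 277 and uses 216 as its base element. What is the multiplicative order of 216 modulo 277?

By Lagrange's theorem, ord_277(216) divides φ(277) = 277 − 1 = 276 = 2^2 · 3 · 23.
Divisors of 276: 1, 2, 3, 4, 6, 12, 23, 46, 69, 92, 138, 276.
Evaluate successive powers at the divisors of 276:
216^1 ≡ 216 (mod 277)
216^2 ≡ 120 (mod 277)
216^3 ≡ 159 (mod 277)
216^4 ≡ 273 (mod 277)
216^6 ≡ 74 (mod 277)
216^12 ≡ 213 (mod 277)
216^23 ≡ 60 (mod 277)
216^46 ≡ 276 (mod 277)
216^69 ≡ 217 (mod 277)
216^92 ≡ 1 (mod 277) ✓
So ord_277(216) = 92.

92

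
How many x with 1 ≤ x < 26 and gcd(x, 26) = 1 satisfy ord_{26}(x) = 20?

0

φ(26) = φ(2)·φ(13) = 1·12 = 12 = 2^2 · 3.
Since (Z/26Z)^× is cyclic of order 12, the number of elements of order d is φ(d) when d | 12 and 0 otherwise.
20 does not divide 12, so no element of (Z/26Z)^× has order 20.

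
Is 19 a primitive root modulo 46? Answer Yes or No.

Yes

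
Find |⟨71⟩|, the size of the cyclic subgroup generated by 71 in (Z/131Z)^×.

26

Since 71 ∈ (Z/131Z)^×, its order divides φ(131) = 131 − 1 = 130 = 2 · 5 · 13.
Divisors of 130: 1, 2, 5, 10, 13, 26, 65, 130.
Test each divisor d:
71^1 ≡ 71 (mod 131)
71^2 ≡ 63 (mod 131)
71^5 ≡ 18 (mod 131)
71^10 ≡ 62 (mod 131)
71^13 ≡ 130 (mod 131)
71^26 ≡ 1 (mod 131) ✓
So ord_131(71) = 26.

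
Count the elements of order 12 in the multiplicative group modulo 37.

4

φ(37) = 37 − 1 = 36 = 2^2 · 3^2.
In a cyclic group of order 36, there are φ(d) elements of order d for each divisor d of 36, and zero for non-divisors.
12 = 2^2 · 3 divides 36, and φ(12) = 4.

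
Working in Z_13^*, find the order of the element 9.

By Lagrange's theorem, ord_13(9) divides φ(13) = 13 − 1 = 12 = 2^2 · 3.
Divisors of 12: 1, 2, 3, 4, 6, 12.
Compute 9^d (mod 13) for the divisors d until we hit 1:
9^1 ≡ 9
9^2 ≡ 3
9^3 ≡ 1
The smallest such exponent is 3, so the order of 9 is 3.

3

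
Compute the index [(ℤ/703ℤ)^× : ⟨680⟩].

Since 680 ∈ (Z/703Z)^×, its order divides φ(703) = φ(19·37) = (19−1)·(37−1) = 18·36 = 648 = 2^3 · 3^4.
Divisors of 648: 1, 2, 3, 4, 6, 8, 9, 12, 18, 24, 27, 36, 54, 72, 81, 108, 162, 216, 324, 648.
Check 680^d mod 703 for each divisor in increasing order:
680^1 ≡ 680 (mod 703)
680^2 ≡ 529 (mod 703)
680^3 ≡ 487 (mod 703)
680^4 ≡ 47 (mod 703)
680^6 ≡ 258 (mod 703)
680^8 ≡ 100 (mod 703)
680^9 ≡ 512 (mod 703)
680^12 ≡ 482 (mod 703)
680^18 ≡ 628 (mod 703)
680^24 ≡ 334 (mod 703)
680^27 ≡ 265 (mod 703)
680^36 ≡ 1 (mod 703) ✓
The order of 680 is 36, so the subgroup it generates has 36 elements.
[(Z/703Z)^× : ⟨680⟩] = 648/36 = 18.

18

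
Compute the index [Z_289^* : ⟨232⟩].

1

Since 232 ∈ (Z/289Z)^×, its order divides φ(289) = φ(17^2) = 17·(17−1) = 272 = 2^4 · 17.
Divisors of 272: 1, 2, 4, 8, 16, 17, 34, 68, 136, 272.
Evaluate successive powers at the divisors of 272:
232^1 ≡ 232 (mod 289)
232^2 ≡ 70 (mod 289)
232^4 ≡ 276 (mod 289)
232^8 ≡ 169 (mod 289)
232^16 ≡ 239 (mod 289)
232^17 ≡ 249 (mod 289)
232^34 ≡ 155 (mod 289)
232^68 ≡ 38 (mod 289)
232^136 ≡ 288 (mod 289)
232^272 ≡ 1 (mod 289) ✓
The order of 232 is 272, so the subgroup it generates has 272 elements.
The index is φ(289) / ord(232) = 272 / 272 = 1.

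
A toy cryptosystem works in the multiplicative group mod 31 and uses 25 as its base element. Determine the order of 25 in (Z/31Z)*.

3

By Lagrange's theorem, ord_31(25) divides φ(31) = 31 − 1 = 30 = 2 · 3 · 5.
Divisors of 30: 1, 2, 3, 5, 6, 10, 15, 30.
Evaluate successive powers at the divisors of 30:
25^1 ≡ 25 (mod 31)
25^2 ≡ 5 (mod 31)
25^3 ≡ 1 (mod 31) ✓
Hence ord(25) = 3.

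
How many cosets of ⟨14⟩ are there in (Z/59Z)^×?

1

ord(14) | φ(59) = 59 − 1 = 58 = 2 · 29.
Divisors of 58: 1, 2, 29, 58.
Test each divisor d:
14^1 ≡ 14
14^2 ≡ 19
14^29 ≡ 58
14^58 ≡ 1
Thus |⟨14⟩| = ord(14) = 58.
[(Z/59Z)^× : ⟨14⟩] = 58/58 = 1.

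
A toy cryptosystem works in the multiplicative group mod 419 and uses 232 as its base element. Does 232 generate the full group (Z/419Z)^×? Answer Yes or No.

φ(419) = 419 − 1 = 418 = 2 · 11 · 19.
It suffices to check that the order of 232 is not a proper divisor of 418: compute 232^(418/q) for q ∈ {2, 11, 19}.
232^209 ≡ 418 (mod 419)  [q = 2: ≢ 1 ✓]
232^38 ≡ 152 (mod 419)  [q = 11: ≢ 1 ✓]
232^22 ≡ 248 (mod 419)  [q = 19: ≢ 1 ✓]
None equal 1, so ord_419(232) = 418: 232 is a primitive root.

Yes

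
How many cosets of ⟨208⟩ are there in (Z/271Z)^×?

Since 208 ∈ (Z/271Z)^×, its order divides φ(271) = 271 − 1 = 270 = 2 · 3^3 · 5.
Divisors of 270: 1, 2, 3, 5, 6, 9, 10, 15, 18, 27, 30, 45, 54, 90, 135, 270.
Check 208^d mod 271 for each divisor in increasing order:
208^1 ≡ 208 (mod 271)
208^2 ≡ 175 (mod 271)
208^3 ≡ 86 (mod 271)
208^5 ≡ 145 (mod 271)
208^6 ≡ 79 (mod 271)
208^9 ≡ 19 (mod 271)
208^10 ≡ 158 (mod 271)
208^15 ≡ 146 (mod 271)
208^18 ≡ 90 (mod 271)
208^27 ≡ 84 (mod 271)
208^30 ≡ 178 (mod 271)
208^45 ≡ 243 (mod 271)
208^54 ≡ 10 (mod 271)
208^90 ≡ 242 (mod 271)
208^135 ≡ 270 (mod 271)
208^270 ≡ 1 (mod 271) ✓
The order of 208 is 270, so the subgroup it generates has 270 elements.
The index is φ(271) / ord(208) = 270 / 270 = 1.

1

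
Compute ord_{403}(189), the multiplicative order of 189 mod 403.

By Lagrange's theorem, ord_403(189) divides φ(403) = φ(13·31) = (13−1)·(31−1) = 12·30 = 360 = 2^3 · 3^2 · 5.
Divisors of 360: 1, 2, 3, 4, 5, 6, 8, 9, 10, 12, 15, 18, 20, 24, 30, 36, 40, 45, 60, 72, 90, 120, 180, 360.
Compute 189^d (mod 403) for the divisors d until we hit 1:
189^1 ≡ 189
189^2 ≡ 257
189^3 ≡ 213
189^4 ≡ 360
189^5 ≡ 336
189^6 ≡ 233
189^8 ≡ 237
189^9 ≡ 60
189^10 ≡ 56
189^12 ≡ 287
189^15 ≡ 278
189^18 ≡ 376
189^20 ≡ 315
189^24 ≡ 157
189^30 ≡ 311
189^36 ≡ 326
189^40 ≡ 87
189^45 ≡ 216
189^60 ≡ 1
Hence ord(189) = 60.

60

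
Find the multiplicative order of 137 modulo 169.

By Lagrange's theorem, ord_169(137) divides φ(169) = φ(13^2) = 13·(13−1) = 156 = 2^2 · 3 · 13.
Divisors of 156: 1, 2, 3, 4, 6, 12, 13, 26, 39, 52, 78, 156.
Test each divisor d:
137^1 ≡ 137 (mod 169)
137^2 ≡ 10 (mod 169)
137^3 ≡ 18 (mod 169)
137^4 ≡ 100 (mod 169)
137^6 ≡ 155 (mod 169)
137^12 ≡ 27 (mod 169)
137^13 ≡ 150 (mod 169)
137^26 ≡ 23 (mod 169)
137^39 ≡ 70 (mod 169)
137^52 ≡ 22 (mod 169)
137^78 ≡ 168 (mod 169)
137^156 ≡ 1 (mod 169) ✓
So ord_169(137) = 156.

156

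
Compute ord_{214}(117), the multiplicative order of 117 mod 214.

By Lagrange's theorem, ord_214(117) divides φ(214) = φ(2)·φ(107) = 1·106 = 106 = 2 · 53.
Divisors of 106: 1, 2, 53, 106.
Check 117^d mod 214 for each divisor in increasing order:
117^1 ≡ 117 (mod 214)
117^2 ≡ 207 (mod 214)
117^53 ≡ 1 (mod 214) ✓
Therefore the multiplicative order of 117 modulo 214 is 53.

53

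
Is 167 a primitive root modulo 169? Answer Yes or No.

Yes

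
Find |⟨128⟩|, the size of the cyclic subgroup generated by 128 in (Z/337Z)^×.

3

The order of 128 must divide φ(337) = 337 − 1 = 336 = 2^4 · 3 · 7.
Divisors of 336: 1, 2, 3, 4, 6, 7, 8, 12, 14, 16, 21, 24, 28, 42, 48, 56, 84, 112, 168, 336.
Test each divisor d:
128^1 ≡ 128 (mod 337)
128^2 ≡ 208 (mod 337)
128^3 ≡ 1 (mod 337) ✓
So ord_337(128) = 3.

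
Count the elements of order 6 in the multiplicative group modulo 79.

2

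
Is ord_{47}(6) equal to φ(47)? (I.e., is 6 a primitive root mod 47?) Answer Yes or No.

No

φ(47) = 47 − 1 = 46 = 2 · 23.
It suffices to check that the order of 6 is not a proper divisor of 46: compute 6^(46/q) for q ∈ {2, 23}.
6^23 ≡ 1 (mod 47)  [q = 2: ≡ 1 ✗]
6^2 ≡ 36 (mod 47)  [q = 23: ≢ 1 ✓]
The check at q = 2 fails, so 6 generates a proper subgroup.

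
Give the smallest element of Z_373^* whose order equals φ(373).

2

φ(373) = 373 − 1 = 372 = 2^2 · 3 · 31.
Test candidates g = 2, 3, … against the prime factors q ∈ {2, 3, 31} of φ(373): g is a generator iff g^(372/q) ≢ 1 for every such q.
g = 2: 2^186 ≡ 372; 2^124 ≡ 284; 2^12 ≡ 366 — none is 1, so 2 is a primitive root.
Hence the least primitive root of 373 is 2.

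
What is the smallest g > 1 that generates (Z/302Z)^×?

φ(302) = φ(2)·φ(151) = 1·150 = 150 = 2 · 3 · 5^2.
Test candidates g = 2, 3, … against the prime factors q ∈ {2, 3, 5} of φ(302): g is a generator iff g^(150/q) ≢ 1 for every such q.
g = 2: gcd(2, 302) = 2 > 1, not a unit — skip.
g = 3: 3^75 ≡ 301; 3^50 ≡ 1 — hits 1, so not a primitive root.
g = 4: gcd(4, 302) = 2 > 1, not a unit — skip.
g = 5: 5^75 ≡ 1 — hits 1, so not a primitive root.
g = 6: gcd(6, 302) = 2 > 1, not a unit — skip.
g = 7: 7^75 ≡ 301; 7^50 ≡ 183; 7^30 ≡ 159 — none is 1, so 7 is a primitive root.
Hence the least primitive root of 302 is 7.

7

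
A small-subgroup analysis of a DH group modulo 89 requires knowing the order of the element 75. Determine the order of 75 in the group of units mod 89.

88

The order of 75 must divide φ(89) = 89 − 1 = 88 = 2^3 · 11.
Divisors of 88: 1, 2, 4, 8, 11, 22, 44, 88.
Check 75^d mod 89 for each divisor in increasing order:
75^1 ≡ 75 (mod 89)
75^2 ≡ 18 (mod 89)
75^4 ≡ 57 (mod 89)
75^8 ≡ 45 (mod 89)
75^11 ≡ 52 (mod 89)
75^22 ≡ 34 (mod 89)
75^44 ≡ 88 (mod 89)
75^88 ≡ 1 (mod 89) ✓
So ord_89(75) = 88.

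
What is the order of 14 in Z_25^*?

10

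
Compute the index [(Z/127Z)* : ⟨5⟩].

The order of 5 must divide φ(127) = 127 − 1 = 126 = 2 · 3^2 · 7.
Divisors of 126: 1, 2, 3, 6, 7, 9, 14, 18, 21, 42, 63, 126.
Check 5^d mod 127 for each divisor in increasing order:
5^1 ≡ 5 (mod 127)
5^2 ≡ 25 (mod 127)
5^3 ≡ 125 (mod 127)
5^6 ≡ 4 (mod 127)
5^7 ≡ 20 (mod 127)
5^9 ≡ 119 (mod 127)
5^14 ≡ 19 (mod 127)
5^18 ≡ 64 (mod 127)
5^21 ≡ 126 (mod 127)
5^42 ≡ 1 (mod 127) ✓
Thus |⟨5⟩| = ord(5) = 42.
Index = |(Z/127Z)^×| / |⟨5⟩| = 126 / 42 = 3.

3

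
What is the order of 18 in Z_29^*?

28

The order of 18 must divide φ(29) = 29 − 1 = 28 = 2^2 · 7.
Divisors of 28: 1, 2, 4, 7, 14, 28.
Compute 18^d (mod 29) for the divisors d until we hit 1:
18^1 ≡ 18 (mod 29)
18^2 ≡ 5 (mod 29)
18^4 ≡ 25 (mod 29)
18^7 ≡ 17 (mod 29)
18^14 ≡ 28 (mod 29)
18^28 ≡ 1 (mod 29) ✓
Therefore the multiplicative order of 18 modulo 29 is 28.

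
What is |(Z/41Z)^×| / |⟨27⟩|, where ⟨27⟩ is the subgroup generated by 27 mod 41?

5

Since 27 ∈ (Z/41Z)^×, its order divides φ(41) = 41 − 1 = 40 = 2^3 · 5.
Divisors of 40: 1, 2, 4, 5, 8, 10, 20, 40.
Compute 27^d (mod 41) for the divisors d until we hit 1:
27^1 ≡ 27
27^2 ≡ 32
27^4 ≡ 40
27^5 ≡ 14
27^8 ≡ 1
The order of 27 is 8, so the subgroup it generates has 8 elements.
[(Z/41Z)^× : ⟨27⟩] = 40/8 = 5.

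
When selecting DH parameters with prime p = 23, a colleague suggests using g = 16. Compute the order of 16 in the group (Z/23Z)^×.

The order of 16 must divide φ(23) = 23 − 1 = 22 = 2 · 11.
Divisors of 22: 1, 2, 11, 22.
Evaluate successive powers at the divisors of 22:
16^1 ≡ 16 (mod 23)
16^2 ≡ 3 (mod 23)
16^11 ≡ 1 (mod 23) ✓
Therefore the multiplicative order of 16 modulo 23 is 11.

11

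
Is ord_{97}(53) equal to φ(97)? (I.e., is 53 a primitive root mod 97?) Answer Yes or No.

φ(97) = 97 − 1 = 96 = 2^5 · 3.
Test 53^(96/q) mod 97 for each prime factor q of 96:
53^48 ≡ 1 (mod 97)  [q = 2: ≡ 1 ✗]
53^32 ≡ 35 (mod 97)  [q = 3: ≢ 1 ✓]
The check at q = 2 fails, so 53 generates a proper subgroup.

No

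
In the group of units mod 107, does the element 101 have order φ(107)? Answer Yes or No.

No

φ(107) = 107 − 1 = 106 = 2 · 53.
Test 101^(106/q) mod 107 for each prime factor q of 106:
101^53 ≡ 1 (mod 107)  [q = 2: ≡ 1 ✗]
101^2 ≡ 36 (mod 107)  [q = 53: ≢ 1 ✓]
The check at q = 2 fails, so 101 generates a proper subgroup.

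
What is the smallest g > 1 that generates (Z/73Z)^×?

φ(73) = 73 − 1 = 72 = 2^3 · 3^2.
Test candidates g = 2, 3, … against the prime factors q ∈ {2, 3} of φ(73): g is a generator iff g^(72/q) ≢ 1 for every such q.
g = 2: 2^36 ≡ 1 — hits 1, so not a primitive root.
g = 3: 3^36 ≡ 1 — hits 1, so not a primitive root.
g = 4: 4^36 ≡ 1 — hits 1, so not a primitive root.
g = 5: 5^36 ≡ 72; 5^24 ≡ 8 — none is 1, so 5 is a primitive root.
So 5 is the smallest generator of (Z/73Z)^×.

5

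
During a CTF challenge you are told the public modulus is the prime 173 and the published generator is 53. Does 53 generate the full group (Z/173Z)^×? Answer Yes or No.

φ(173) = 173 − 1 = 172 = 2^2 · 43.
An element g generates (Z/173Z)^× iff g^(172/q) ≢ 1 (mod 173) for each prime q ∈ {2, 43}.
53^86 ≡ 172 (mod 173)  [q = 2: ≢ 1 ✓]
53^4 ≡ 124 (mod 173)  [q = 43: ≢ 1 ✓]
All checks pass, so 53 has order 172 and is a primitive root modulo 173.

Yes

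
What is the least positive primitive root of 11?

φ(11) = 11 − 1 = 10 = 2 · 5.
Test candidates g = 2, 3, … against the prime factors q ∈ {2, 5} of φ(11): g is a generator iff g^(10/q) ≢ 1 for every such q.
g = 2: 2^5 ≡ 10; 2^2 ≡ 4 — none is 1, so 2 is a primitive root.
So 2 is the smallest generator of (Z/11Z)^×.

2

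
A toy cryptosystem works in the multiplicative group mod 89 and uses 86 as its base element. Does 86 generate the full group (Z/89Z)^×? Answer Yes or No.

Yes

φ(89) = 89 − 1 = 88 = 2^3 · 11.
An element g generates (Z/89Z)^× iff g^(88/q) ≢ 1 (mod 89) for each prime q ∈ {2, 11}.
86^44 ≡ 88 (mod 89)  [q = 2: ≢ 1 ✓]
86^8 ≡ 64 (mod 89)  [q = 11: ≢ 1 ✓]
None equal 1, so ord_89(86) = 88: 86 is a primitive root.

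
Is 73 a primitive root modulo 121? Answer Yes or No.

Yes

φ(121) = φ(11^2) = 11·(11−1) = 110 = 2 · 5 · 11.
Test 73^(110/q) mod 121 for each prime factor q of 110:
73^55 ≡ 120 (mod 121)  [q = 2: ≢ 1 ✓]
73^22 ≡ 27 (mod 121)  [q = 5: ≢ 1 ✓]
73^10 ≡ 100 (mod 121)  [q = 11: ≢ 1 ✓]
Every test exponent gives a nontrivial residue, hence 73 generates the full group.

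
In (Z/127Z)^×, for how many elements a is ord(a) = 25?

φ(127) = 127 − 1 = 126 = 2 · 3^2 · 7.
(Z/127Z)^× is cyclic (|G| = 126); a cyclic group of order m has exactly φ(d) elements of each order d | m, and none otherwise.
Since 25 ∤ 126, the count is 0.

0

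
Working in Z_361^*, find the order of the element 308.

ord(308) | φ(361) = φ(19^2) = 19·(19−1) = 342 = 2 · 3^2 · 19.
Divisors of 342: 1, 2, 3, 6, 9, 18, 19, 38, 57, 114, 171, 342.
Test each divisor d:
308^1 ≡ 308 (mod 361)
308^2 ≡ 282 (mod 361)
308^3 ≡ 216 (mod 361)
308^6 ≡ 87 (mod 361)
308^9 ≡ 20 (mod 361)
308^18 ≡ 39 (mod 361)
308^19 ≡ 99 (mod 361)
308^38 ≡ 54 (mod 361)
308^57 ≡ 292 (mod 361)
308^114 ≡ 68 (mod 361)
308^171 ≡ 1 (mod 361) ✓
So ord_361(308) = 171.

171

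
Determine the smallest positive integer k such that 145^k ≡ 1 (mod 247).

12

By Lagrange's theorem, ord_247(145) divides φ(247) = φ(13·19) = (13−1)·(19−1) = 12·18 = 216 = 2^3 · 3^3.
Divisors of 216: 1, 2, 3, 4, 6, 8, 9, 12, 18, 24, 27, 36, 54, 72, 108, 216.
Evaluate successive powers at the divisors of 216:
145^1 ≡ 145 (mod 247)
145^2 ≡ 30 (mod 247)
145^3 ≡ 151 (mod 247)
145^4 ≡ 159 (mod 247)
145^6 ≡ 77 (mod 247)
145^8 ≡ 87 (mod 247)
145^9 ≡ 18 (mod 247)
145^12 ≡ 1 (mod 247) ✓
So ord_247(145) = 12.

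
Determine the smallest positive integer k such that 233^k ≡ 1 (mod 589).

ord(233) | φ(589) = φ(19·31) = (19−1)·(31−1) = 18·30 = 540 = 2^2 · 3^3 · 5.
Divisors of 540: 1, 2, 3, 4, 5, 6, 9, 10, 12, 15, 18, 20, 27, 30, 36, 45, 54, 60, 90, 108, 135, 180, 270, 540.
Check 233^d mod 589 for each divisor in increasing order:
233^1 ≡ 233 (mod 589)
233^2 ≡ 101 (mod 589)
233^3 ≡ 562 (mod 589)
233^4 ≡ 188 (mod 589)
233^5 ≡ 218 (mod 589)
233^6 ≡ 140 (mod 589)
233^9 ≡ 343 (mod 589)
233^10 ≡ 404 (mod 589)
233^12 ≡ 163 (mod 589)
233^15 ≡ 311 (mod 589)
233^18 ≡ 438 (mod 589)
233^20 ≡ 63 (mod 589)
233^27 ≡ 39 (mod 589)
233^30 ≡ 125 (mod 589)
233^36 ≡ 419 (mod 589)
233^45 ≡ 1 (mod 589) ✓
The smallest such exponent is 45, so the order of 233 is 45.

45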